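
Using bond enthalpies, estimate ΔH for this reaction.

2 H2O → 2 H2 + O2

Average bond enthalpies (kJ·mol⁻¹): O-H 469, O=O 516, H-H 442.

Bonds broken (reactants):
  O-H: 4 × 469 = 1876
  Σ(broken) = 1876 kJ
Bonds formed (products):
  H-H: 2 × 442 = 884
  O=O: 1 × 516 = 516
  Σ(formed) = 1400 kJ
ΔH = Σ(broken) − Σ(formed) = 1876 − 1400 = +476 kJ

ΔH ≈ +476 kJ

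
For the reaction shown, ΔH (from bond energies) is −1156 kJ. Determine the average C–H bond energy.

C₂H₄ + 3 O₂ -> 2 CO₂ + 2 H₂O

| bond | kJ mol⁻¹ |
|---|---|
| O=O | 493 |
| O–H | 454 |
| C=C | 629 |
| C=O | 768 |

D(C–H) ≈ 406 kJ/mol

Let D be the C–H bond energy.
Σ(broken) = 4×D + 1×629 + 3×493 = 2108 + 4D
Σ(formed) = 4×768 + 4×454 = 4888
ΔH = Σ(broken) − Σ(formed) = (2108 + 4D) − (4888) = −2780 + 4D
Setting this equal to −1156 kJ gives 4D = 1624, so D = 406 kJ/mol.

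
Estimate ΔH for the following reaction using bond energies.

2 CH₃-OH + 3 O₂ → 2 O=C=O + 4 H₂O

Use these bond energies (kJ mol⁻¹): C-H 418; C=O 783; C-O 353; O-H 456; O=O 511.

ΔH ≈ −1121 kJ

Bonds broken (reactants):
  C-H: 6 × 418 = 2508
  C-O: 2 × 353 = 706
  O-H: 2 × 456 = 912
  O=O: 3 × 511 = 1533
  Σ(broken) = 5659 kJ
Bonds formed (products):
  C=O: 4 × 783 = 3132
  O-H: 8 × 456 = 3648
  Σ(formed) = 6780 kJ
ΔH = Σ(broken) − Σ(formed) = 5659 − 6780 = −1121 kJ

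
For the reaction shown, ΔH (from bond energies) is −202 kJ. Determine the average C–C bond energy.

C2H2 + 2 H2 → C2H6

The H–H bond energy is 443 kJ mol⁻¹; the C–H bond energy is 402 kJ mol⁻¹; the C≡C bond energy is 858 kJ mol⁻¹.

Let D be the C–C bond energy.
Σ(broken) = 1×858 + 2×402 + 2×443 = 2548
Σ(formed) = 1×D + 6×402 = 2412 + D
ΔH = Σ(broken) − Σ(formed) = (2548) − (2412 + D) = +136 − D
Setting this equal to −202 kJ gives D = 338 kJ/mol.

D(C–C) ≈ 338 kJ/mol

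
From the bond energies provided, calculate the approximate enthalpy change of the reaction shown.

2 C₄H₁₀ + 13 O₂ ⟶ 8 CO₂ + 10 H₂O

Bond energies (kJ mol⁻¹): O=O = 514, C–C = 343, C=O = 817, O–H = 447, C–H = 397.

Bonds broken (reactants):
  C–C: 6 × 343 = 2058
  C–H: 20 × 397 = 7940
  O=O: 13 × 514 = 6682
  Σ(broken) = 16680 kJ
Bonds formed (products):
  C=O: 16 × 817 = 13072
  O–H: 20 × 447 = 8940
  Σ(formed) = 22012 kJ
ΔH = Σ(broken) − Σ(formed) = 16680 − 22012 = −5332 kJ

ΔH ≈ −5332 kJ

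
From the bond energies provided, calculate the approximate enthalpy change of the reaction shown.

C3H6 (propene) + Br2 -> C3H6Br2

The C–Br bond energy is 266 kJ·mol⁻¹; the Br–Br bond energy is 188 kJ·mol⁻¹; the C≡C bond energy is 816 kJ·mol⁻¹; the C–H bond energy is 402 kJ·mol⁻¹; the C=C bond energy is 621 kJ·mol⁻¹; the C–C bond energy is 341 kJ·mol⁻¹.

Bonds broken (reactants):
  Br–Br: 1 × 188 = 188
  C–C: 1 × 341 = 341
  C–H: 6 × 402 = 2412
  C=C: 1 × 621 = 621
  Σ(broken) = 3562 kJ
Bonds formed (products):
  C–Br: 2 × 266 = 532
  C–C: 2 × 341 = 682
  C–H: 6 × 402 = 2412
  Σ(formed) = 3626 kJ
ΔH = Σ(broken) − Σ(formed) = 3562 − 3626 = −64 kJ

ΔH ≈ −64 kJ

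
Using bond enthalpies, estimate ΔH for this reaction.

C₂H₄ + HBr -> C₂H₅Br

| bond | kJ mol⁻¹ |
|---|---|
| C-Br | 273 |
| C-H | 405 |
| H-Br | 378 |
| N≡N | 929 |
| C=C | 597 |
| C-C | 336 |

ΔH ≈ −39 kJ

Bonds broken (reactants):
  C-H: 4 × 405 = 1620
  C=C: 1 × 597 = 597
  H-Br: 1 × 378 = 378
  Σ(broken) = 2595 kJ
Bonds formed (products):
  C-Br: 1 × 273 = 273
  C-C: 1 × 336 = 336
  C-H: 5 × 405 = 2025
  Σ(formed) = 2634 kJ
ΔH = Σ(broken) − Σ(formed) = 2595 − 2634 = −39 kJ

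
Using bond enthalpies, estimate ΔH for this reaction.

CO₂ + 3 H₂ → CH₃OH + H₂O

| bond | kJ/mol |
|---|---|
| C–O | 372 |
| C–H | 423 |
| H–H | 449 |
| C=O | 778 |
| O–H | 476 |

ΔH ≈ −166 kJ

Bonds broken (reactants):
  C=O: 2 × 778 = 1556
  H–H: 3 × 449 = 1347
  Σ(broken) = 2903 kJ
Bonds formed (products):
  C–H: 3 × 423 = 1269
  C–O: 1 × 372 = 372
  O–H: 3 × 476 = 1428
  Σ(formed) = 3069 kJ
ΔH = Σ(broken) − Σ(formed) = 2903 − 3069 = −166 kJ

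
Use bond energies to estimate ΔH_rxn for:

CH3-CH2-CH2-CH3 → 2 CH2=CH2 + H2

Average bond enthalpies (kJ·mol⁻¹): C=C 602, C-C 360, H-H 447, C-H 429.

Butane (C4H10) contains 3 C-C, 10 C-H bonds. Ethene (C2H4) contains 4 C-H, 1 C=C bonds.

Bonds broken (reactants):
  C-C: 3 × 360 = 1080
  C-H: 10 × 429 = 4290
  Σ(broken) = 5370 kJ
Bonds formed (products):
  C-H: 8 × 429 = 3432
  C=C: 2 × 602 = 1204
  H-H: 1 × 447 = 447
  Σ(formed) = 5083 kJ
ΔH = Σ(broken) − Σ(formed) = 5370 − 5083 = +287 kJ

ΔH ≈ +287 kJ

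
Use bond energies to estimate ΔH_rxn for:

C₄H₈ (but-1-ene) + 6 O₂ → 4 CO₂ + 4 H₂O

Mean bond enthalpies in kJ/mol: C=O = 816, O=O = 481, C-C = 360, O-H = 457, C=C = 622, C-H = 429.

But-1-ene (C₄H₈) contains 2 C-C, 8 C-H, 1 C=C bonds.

Bonds broken (reactants):
  C-C: 2 × 360 = 720
  C-H: 8 × 429 = 3432
  C=C: 1 × 622 = 622
  O=O: 6 × 481 = 2886
  Σ(broken) = 7660 kJ
Bonds formed (products):
  C=O: 8 × 816 = 6528
  O-H: 8 × 457 = 3656
  Σ(formed) = 10184 kJ
ΔH = Σ(broken) − Σ(formed) = 7660 − 10184 = −2524 kJ

ΔH ≈ −2524 kJ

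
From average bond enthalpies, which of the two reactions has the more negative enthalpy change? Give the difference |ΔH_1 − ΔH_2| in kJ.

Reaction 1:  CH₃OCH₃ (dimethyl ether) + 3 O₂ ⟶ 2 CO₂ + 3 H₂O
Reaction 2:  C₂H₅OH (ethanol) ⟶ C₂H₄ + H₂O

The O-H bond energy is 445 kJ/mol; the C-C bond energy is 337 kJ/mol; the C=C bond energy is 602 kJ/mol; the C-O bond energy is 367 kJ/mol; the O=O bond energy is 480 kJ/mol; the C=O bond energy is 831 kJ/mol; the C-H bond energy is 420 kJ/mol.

Reaction 1:
  Bonds broken (reactants):
    C-H: 6 × 420 = 2520
    C-O: 2 × 367 = 734
    O=O: 3 × 480 = 1440
    Σ(broken) = 4694 kJ
  Bonds formed (products):
    C=O: 4 × 831 = 3324
    O-H: 6 × 445 = 2670
    Σ(formed) = 5994 kJ
  ΔH_1 = 4694 − 5994 = −1300 kJ
Reaction 2:
  Bonds broken (reactants):
    C-C: 1 × 337 = 337
    C-H: 5 × 420 = 2100
    C-O: 1 × 367 = 367
    O-H: 1 × 445 = 445
    Σ(broken) = 3249 kJ
  Bonds formed (products):
    C-H: 4 × 420 = 1680
    C=C: 1 × 602 = 602
    O-H: 2 × 445 = 890
    Σ(formed) = 3172 kJ
  ΔH_2 = 3249 − 3172 = +77 kJ
ΔH_1 − ΔH_2 = −1377 kJ, so reaction 1 has the more negative ΔH; |ΔH_1 − ΔH_2| = 1377 kJ.

Reaction 1, by 1377 kJ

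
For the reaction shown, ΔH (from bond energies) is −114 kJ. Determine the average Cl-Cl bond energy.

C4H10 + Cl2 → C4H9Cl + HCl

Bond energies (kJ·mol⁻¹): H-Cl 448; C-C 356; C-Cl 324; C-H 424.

Let D be the Cl-Cl bond energy.
Σ(broken) = 3×356 + 10×424 + 1×D = 5308 + D
Σ(formed) = 3×356 + 1×324 + 9×424 + 1×448 = 5656
ΔH = Σ(broken) − Σ(formed) = (5308 + D) − (5656) = −348 + D
Setting this equal to −114 kJ gives D = 234 kJ/mol.

D(Cl-Cl) ≈ 234 kJ/mol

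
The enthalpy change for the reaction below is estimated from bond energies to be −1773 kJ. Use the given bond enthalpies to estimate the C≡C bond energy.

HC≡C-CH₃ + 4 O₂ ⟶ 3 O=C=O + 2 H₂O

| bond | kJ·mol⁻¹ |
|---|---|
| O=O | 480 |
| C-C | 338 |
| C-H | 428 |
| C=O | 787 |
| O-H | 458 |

Let D be the C≡C bond energy.
Σ(broken) = 1×D + 1×338 + 4×428 + 4×480 = 3970 + D
Σ(formed) = 6×787 + 4×458 = 6554
ΔH = Σ(broken) − Σ(formed) = (3970 + D) − (6554) = −2584 + D
Setting this equal to −1773 kJ gives D = 811 kJ/mol.

D(C≡C) ≈ 811 kJ/mol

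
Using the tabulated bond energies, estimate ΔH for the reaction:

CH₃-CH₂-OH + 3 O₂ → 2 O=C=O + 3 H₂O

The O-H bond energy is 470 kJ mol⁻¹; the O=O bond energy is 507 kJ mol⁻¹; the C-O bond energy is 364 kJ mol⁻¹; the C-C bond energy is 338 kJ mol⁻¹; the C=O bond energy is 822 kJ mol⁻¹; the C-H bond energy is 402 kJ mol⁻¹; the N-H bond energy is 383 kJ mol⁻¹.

Bonds broken (reactants):
  C-C: 1 × 338 = 338
  C-H: 5 × 402 = 2010
  C-O: 1 × 364 = 364
  O-H: 1 × 470 = 470
  O=O: 3 × 507 = 1521
  Σ(broken) = 4703 kJ
Bonds formed (products):
  C=O: 4 × 822 = 3288
  O-H: 6 × 470 = 2820
  Σ(formed) = 6108 kJ
ΔH = Σ(broken) − Σ(formed) = 4703 − 6108 = −1405 kJ

ΔH ≈ −1405 kJ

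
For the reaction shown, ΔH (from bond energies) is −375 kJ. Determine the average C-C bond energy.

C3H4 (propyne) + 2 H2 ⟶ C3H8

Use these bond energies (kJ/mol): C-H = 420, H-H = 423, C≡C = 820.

D(C-C) ≈ 361 kJ/mol

Let D be the C-C bond energy.
Σ(broken) = 1×820 + 1×D + 4×420 + 2×423 = 3346 + D
Σ(formed) = 2×D + 8×420 = 3360 + 2D
ΔH = Σ(broken) − Σ(formed) = (3346 + D) − (3360 + 2D) = −14 − D
Setting this equal to −375 kJ gives D = 361 kJ/mol.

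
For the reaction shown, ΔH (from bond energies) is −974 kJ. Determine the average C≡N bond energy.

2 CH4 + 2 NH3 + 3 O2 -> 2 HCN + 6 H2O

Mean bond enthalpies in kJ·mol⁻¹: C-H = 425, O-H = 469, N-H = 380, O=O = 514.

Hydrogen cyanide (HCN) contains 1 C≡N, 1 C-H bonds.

D(C≡N) ≈ 859 kJ/mol

Let D be the C≡N bond energy.
Σ(broken) = 8×425 + 6×380 + 3×514 = 7222
Σ(formed) = 2×D + 2×425 + 12×469 = 6478 + 2D
ΔH = Σ(broken) − Σ(formed) = (7222) − (6478 + 2D) = +744 − 2D
Setting this equal to −974 kJ gives 2D = 1718, so D = 859 kJ/mol.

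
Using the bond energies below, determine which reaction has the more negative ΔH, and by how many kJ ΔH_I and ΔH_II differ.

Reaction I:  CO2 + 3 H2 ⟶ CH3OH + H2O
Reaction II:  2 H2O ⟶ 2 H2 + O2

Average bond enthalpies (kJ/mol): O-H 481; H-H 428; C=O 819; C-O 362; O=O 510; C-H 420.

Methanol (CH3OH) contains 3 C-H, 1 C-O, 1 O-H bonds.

Reaction I, by 701 kJ

Reaction I:
  Bonds broken (reactants):
    C=O: 2 × 819 = 1638
    H-H: 3 × 428 = 1284
    Σ(broken) = 2922 kJ
  Bonds formed (products):
    C-H: 3 × 420 = 1260
    C-O: 1 × 362 = 362
    O-H: 3 × 481 = 1443
    Σ(formed) = 3065 kJ
  ΔH_I = 2922 − 3065 = −143 kJ
Reaction II:
  Bonds broken (reactants):
    O-H: 4 × 481 = 1924
    Σ(broken) = 1924 kJ
  Bonds formed (products):
    H-H: 2 × 428 = 856
    O=O: 1 × 510 = 510
    Σ(formed) = 1366 kJ
  ΔH_II = 1924 − 1366 = +558 kJ
ΔH_I − ΔH_II = −701 kJ, so reaction I has the more negative ΔH; |ΔH_I − ΔH_II| = 701 kJ.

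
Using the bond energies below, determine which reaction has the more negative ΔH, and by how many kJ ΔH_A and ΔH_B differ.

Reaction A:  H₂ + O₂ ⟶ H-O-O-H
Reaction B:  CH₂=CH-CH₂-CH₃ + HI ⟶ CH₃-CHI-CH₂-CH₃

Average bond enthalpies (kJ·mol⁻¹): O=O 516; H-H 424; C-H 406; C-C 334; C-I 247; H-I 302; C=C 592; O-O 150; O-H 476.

Reaction A, by 69 kJ

Reaction A:
  Bonds broken (reactants):
    H-H: 1 × 424 = 424
    O=O: 1 × 516 = 516
    Σ(broken) = 940 kJ
  Bonds formed (products):
    O-H: 2 × 476 = 952
    O-O: 1 × 150 = 150
    Σ(formed) = 1102 kJ
  ΔH_A = 940 − 1102 = −162 kJ
Reaction B:
  Bonds broken (reactants):
    C-C: 2 × 334 = 668
    C-H: 8 × 406 = 3248
    C=C: 1 × 592 = 592
    H-I: 1 × 302 = 302
    Σ(broken) = 4810 kJ
  Bonds formed (products):
    C-C: 3 × 334 = 1002
    C-H: 9 × 406 = 3654
    C-I: 1 × 247 = 247
    Σ(formed) = 4903 kJ
  ΔH_B = 4810 − 4903 = −93 kJ
ΔH_A − ΔH_B = −69 kJ, so reaction A has the more negative ΔH; |ΔH_A − ΔH_B| = 69 kJ.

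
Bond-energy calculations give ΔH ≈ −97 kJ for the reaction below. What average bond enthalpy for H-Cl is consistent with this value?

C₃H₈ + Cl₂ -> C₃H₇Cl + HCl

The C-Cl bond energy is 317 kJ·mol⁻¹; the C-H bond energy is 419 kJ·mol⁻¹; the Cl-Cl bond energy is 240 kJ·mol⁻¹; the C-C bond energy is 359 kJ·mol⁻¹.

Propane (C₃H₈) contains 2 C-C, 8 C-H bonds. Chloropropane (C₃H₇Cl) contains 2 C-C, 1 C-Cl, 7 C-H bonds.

Let D be the H-Cl bond energy.
Σ(broken) = 2×359 + 8×419 + 1×240 = 4310
Σ(formed) = 2×359 + 1×317 + 7×419 + 1×D = 3968 + D
ΔH = Σ(broken) − Σ(formed) = (4310) − (3968 + D) = +342 − D
Setting this equal to −97 kJ gives D = 439 kJ/mol.

D(H-Cl) ≈ 439 kJ/mol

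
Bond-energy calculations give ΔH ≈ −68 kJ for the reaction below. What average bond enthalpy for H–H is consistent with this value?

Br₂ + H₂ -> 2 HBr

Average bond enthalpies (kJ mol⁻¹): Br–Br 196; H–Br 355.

Let D be the H–H bond energy.
Σ(broken) = 1×196 + 1×D = 196 + D
Σ(formed) = 2×355 = 710
ΔH = Σ(broken) − Σ(formed) = (196 + D) − (710) = −514 + D
Setting this equal to −68 kJ gives D = 446 kJ/mol.

D(H–H) ≈ 446 kJ/mol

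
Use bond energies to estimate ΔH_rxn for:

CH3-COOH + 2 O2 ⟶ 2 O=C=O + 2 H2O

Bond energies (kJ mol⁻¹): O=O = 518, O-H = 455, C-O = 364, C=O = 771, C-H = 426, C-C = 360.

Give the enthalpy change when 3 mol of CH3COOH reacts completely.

Bonds broken (reactants):
  C-C: 1 × 360 = 360
  C-H: 3 × 426 = 1278
  C-O: 1 × 364 = 364
  C=O: 1 × 771 = 771
  O-H: 1 × 455 = 455
  O=O: 2 × 518 = 1036
  Σ(broken) = 4264 kJ
Bonds formed (products):
  C=O: 4 × 771 = 3084
  O-H: 4 × 455 = 1820
  Σ(formed) = 4904 kJ
ΔH = Σ(broken) − Σ(formed) = 4264 − 4904 = −640 kJ
For 3× the reaction as written: 3 × (−640) = −1920 kJ

ΔH = −1920 kJ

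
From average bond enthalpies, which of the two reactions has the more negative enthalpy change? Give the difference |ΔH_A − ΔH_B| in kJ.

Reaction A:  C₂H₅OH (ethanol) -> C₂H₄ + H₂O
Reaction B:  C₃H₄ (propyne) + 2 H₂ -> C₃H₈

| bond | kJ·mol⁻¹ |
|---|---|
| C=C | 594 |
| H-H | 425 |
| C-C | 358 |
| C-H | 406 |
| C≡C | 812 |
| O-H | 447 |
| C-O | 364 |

Reaction B, by 407 kJ

Reaction A:
  Bonds broken (reactants):
    C-C: 1 × 358 = 358
    C-H: 5 × 406 = 2030
    C-O: 1 × 364 = 364
    O-H: 1 × 447 = 447
    Σ(broken) = 3199 kJ
  Bonds formed (products):
    C-H: 4 × 406 = 1624
    C=C: 1 × 594 = 594
    O-H: 2 × 447 = 894
    Σ(formed) = 3112 kJ
  ΔH_A = 3199 − 3112 = +87 kJ
Reaction B:
  Bonds broken (reactants):
    C≡C: 1 × 812 = 812
    C-C: 1 × 358 = 358
    C-H: 4 × 406 = 1624
    H-H: 2 × 425 = 850
    Σ(broken) = 3644 kJ
  Bonds formed (products):
    C-C: 2 × 358 = 716
    C-H: 8 × 406 = 3248
    Σ(formed) = 3964 kJ
  ΔH_B = 3644 − 3964 = −320 kJ
ΔH_A − ΔH_B = +407 kJ, so reaction B has the more negative ΔH; |ΔH_A − ΔH_B| = 407 kJ.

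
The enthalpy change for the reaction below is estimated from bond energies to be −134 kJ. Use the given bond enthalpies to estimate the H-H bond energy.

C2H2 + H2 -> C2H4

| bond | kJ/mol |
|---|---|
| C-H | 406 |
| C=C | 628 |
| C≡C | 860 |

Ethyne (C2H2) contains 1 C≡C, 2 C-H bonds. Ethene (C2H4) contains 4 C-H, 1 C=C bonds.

D(H-H) ≈ 446 kJ/mol

Let D be the H-H bond energy.
Σ(broken) = 1×860 + 2×406 + 1×D = 1672 + D
Σ(formed) = 4×406 + 1×628 = 2252
ΔH = Σ(broken) − Σ(formed) = (1672 + D) − (2252) = −580 + D
Setting this equal to −134 kJ gives D = 446 kJ/mol.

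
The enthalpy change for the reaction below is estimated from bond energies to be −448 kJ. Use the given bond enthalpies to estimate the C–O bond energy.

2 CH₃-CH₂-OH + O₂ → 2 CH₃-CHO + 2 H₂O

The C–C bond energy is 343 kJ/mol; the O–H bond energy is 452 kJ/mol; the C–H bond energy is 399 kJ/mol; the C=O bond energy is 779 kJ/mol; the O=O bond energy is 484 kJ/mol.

Let D be the C–O bond energy.
Σ(broken) = 2×343 + 10×399 + 2×D + 2×452 + 1×484 = 6064 + 2D
Σ(formed) = 2×343 + 8×399 + 2×779 + 4×452 = 7244
ΔH = Σ(broken) − Σ(formed) = (6064 + 2D) − (7244) = −1180 + 2D
Setting this equal to −448 kJ gives 2D = 732, so D = 366 kJ/mol.

D(C–O) ≈ 366 kJ/mol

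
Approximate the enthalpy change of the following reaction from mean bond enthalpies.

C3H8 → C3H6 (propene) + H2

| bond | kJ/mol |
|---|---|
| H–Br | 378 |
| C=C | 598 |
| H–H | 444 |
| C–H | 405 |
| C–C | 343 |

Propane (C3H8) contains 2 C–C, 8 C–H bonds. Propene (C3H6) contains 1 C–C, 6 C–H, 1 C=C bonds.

ΔH ≈ +111 kJ

Bonds broken (reactants):
  C–C: 2 × 343 = 686
  C–H: 8 × 405 = 3240
  Σ(broken) = 3926 kJ
Bonds formed (products):
  C–C: 1 × 343 = 343
  C–H: 6 × 405 = 2430
  C=C: 1 × 598 = 598
  H–H: 1 × 444 = 444
  Σ(formed) = 3815 kJ
ΔH = Σ(broken) − Σ(formed) = 3926 − 3815 = +111 kJ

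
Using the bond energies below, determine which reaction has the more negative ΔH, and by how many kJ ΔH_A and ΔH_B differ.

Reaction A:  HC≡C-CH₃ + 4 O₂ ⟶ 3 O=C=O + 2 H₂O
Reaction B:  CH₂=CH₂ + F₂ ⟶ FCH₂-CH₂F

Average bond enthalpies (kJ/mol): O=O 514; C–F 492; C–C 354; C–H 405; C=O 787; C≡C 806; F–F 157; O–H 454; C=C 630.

Reaction A:
  Bonds broken (reactants):
    C≡C: 1 × 806 = 806
    C–C: 1 × 354 = 354
    C–H: 4 × 405 = 1620
    O=O: 4 × 514 = 2056
    Σ(broken) = 4836 kJ
  Bonds formed (products):
    C=O: 6 × 787 = 4722
    O–H: 4 × 454 = 1816
    Σ(formed) = 6538 kJ
  ΔH_A = 4836 − 6538 = −1702 kJ
Reaction B:
  Bonds broken (reactants):
    C–H: 4 × 405 = 1620
    C=C: 1 × 630 = 630
    F–F: 1 × 157 = 157
    Σ(broken) = 2407 kJ
  Bonds formed (products):
    C–C: 1 × 354 = 354
    C–F: 2 × 492 = 984
    C–H: 4 × 405 = 1620
    Σ(formed) = 2958 kJ
  ΔH_B = 2407 − 2958 = −551 kJ
ΔH_A − ΔH_B = −1151 kJ, so reaction A has the more negative ΔH; |ΔH_A − ΔH_B| = 1151 kJ.

Reaction A, by 1151 kJ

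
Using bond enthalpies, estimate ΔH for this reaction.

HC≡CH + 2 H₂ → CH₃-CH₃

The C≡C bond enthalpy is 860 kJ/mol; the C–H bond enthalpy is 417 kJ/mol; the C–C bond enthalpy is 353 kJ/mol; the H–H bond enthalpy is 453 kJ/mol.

ΔH ≈ −255 kJ

Bonds broken (reactants):
  C≡C: 1 × 860 = 860
  C–H: 2 × 417 = 834
  H–H: 2 × 453 = 906
  Σ(broken) = 2600 kJ
Bonds formed (products):
  C–C: 1 × 353 = 353
  C–H: 6 × 417 = 2502
  Σ(formed) = 2855 kJ
ΔH = Σ(broken) − Σ(formed) = 2600 − 2855 = −255 kJ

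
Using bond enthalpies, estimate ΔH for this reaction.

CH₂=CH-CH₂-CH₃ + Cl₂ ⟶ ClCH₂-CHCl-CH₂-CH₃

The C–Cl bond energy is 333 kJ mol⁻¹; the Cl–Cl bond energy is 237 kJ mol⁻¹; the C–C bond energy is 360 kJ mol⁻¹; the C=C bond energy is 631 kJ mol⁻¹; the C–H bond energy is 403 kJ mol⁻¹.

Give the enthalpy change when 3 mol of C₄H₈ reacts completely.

Bonds broken (reactants):
  C–C: 2 × 360 = 720
  C–H: 8 × 403 = 3224
  C=C: 1 × 631 = 631
  Cl–Cl: 1 × 237 = 237
  Σ(broken) = 4812 kJ
Bonds formed (products):
  C–C: 3 × 360 = 1080
  C–Cl: 2 × 333 = 666
  C–H: 8 × 403 = 3224
  Σ(formed) = 4970 kJ
ΔH = Σ(broken) − Σ(formed) = 4812 − 4970 = −158 kJ
For 3× the reaction as written: 3 × (−158) = −474 kJ

ΔH = −474 kJ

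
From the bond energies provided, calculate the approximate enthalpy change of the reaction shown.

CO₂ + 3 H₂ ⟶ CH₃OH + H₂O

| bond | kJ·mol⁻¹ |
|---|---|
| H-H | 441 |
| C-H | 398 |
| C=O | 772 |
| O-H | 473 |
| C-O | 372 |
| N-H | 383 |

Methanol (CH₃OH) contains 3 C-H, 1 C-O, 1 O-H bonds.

Bonds broken (reactants):
  C=O: 2 × 772 = 1544
  H-H: 3 × 441 = 1323
  Σ(broken) = 2867 kJ
Bonds formed (products):
  C-H: 3 × 398 = 1194
  C-O: 1 × 372 = 372
  O-H: 3 × 473 = 1419
  Σ(formed) = 2985 kJ
ΔH = Σ(broken) − Σ(formed) = 2867 − 2985 = −118 kJ

ΔH ≈ −118 kJ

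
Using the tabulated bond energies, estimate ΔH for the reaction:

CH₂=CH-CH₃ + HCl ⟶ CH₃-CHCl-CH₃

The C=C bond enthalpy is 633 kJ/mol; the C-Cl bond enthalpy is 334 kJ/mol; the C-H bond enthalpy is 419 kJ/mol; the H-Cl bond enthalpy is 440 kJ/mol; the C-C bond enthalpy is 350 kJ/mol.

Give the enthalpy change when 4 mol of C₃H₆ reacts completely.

ΔH = −120 kJ

Bonds broken (reactants):
  C-C: 1 × 350 = 350
  C-H: 6 × 419 = 2514
  C=C: 1 × 633 = 633
  H-Cl: 1 × 440 = 440
  Σ(broken) = 3937 kJ
Bonds formed (products):
  C-C: 2 × 350 = 700
  C-Cl: 1 × 334 = 334
  C-H: 7 × 419 = 2933
  Σ(formed) = 3967 kJ
ΔH = Σ(broken) − Σ(formed) = 3937 − 3967 = −30 kJ
For 4× the reaction as written: 4 × (−30) = −120 kJ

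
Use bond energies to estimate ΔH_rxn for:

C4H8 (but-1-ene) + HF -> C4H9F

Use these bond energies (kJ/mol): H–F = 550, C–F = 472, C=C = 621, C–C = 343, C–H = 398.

Bonds broken (reactants):
  C–C: 2 × 343 = 686
  C–H: 8 × 398 = 3184
  C=C: 1 × 621 = 621
  H–F: 1 × 550 = 550
  Σ(broken) = 5041 kJ
Bonds formed (products):
  C–C: 3 × 343 = 1029
  C–F: 1 × 472 = 472
  C–H: 9 × 398 = 3582
  Σ(formed) = 5083 kJ
ΔH = Σ(broken) − Σ(formed) = 5041 − 5083 = −42 kJ

ΔH ≈ −42 kJ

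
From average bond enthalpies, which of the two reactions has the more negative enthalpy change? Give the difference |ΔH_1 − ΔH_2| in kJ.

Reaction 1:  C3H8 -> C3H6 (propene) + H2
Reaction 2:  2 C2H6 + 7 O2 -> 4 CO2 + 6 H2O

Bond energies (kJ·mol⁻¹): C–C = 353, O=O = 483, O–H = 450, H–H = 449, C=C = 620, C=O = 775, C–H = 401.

Reaction 1:
  Bonds broken (reactants):
    C–C: 2 × 353 = 706
    C–H: 8 × 401 = 3208
    Σ(broken) = 3914 kJ
  Bonds formed (products):
    C–C: 1 × 353 = 353
    C–H: 6 × 401 = 2406
    C=C: 1 × 620 = 620
    H–H: 1 × 449 = 449
    Σ(formed) = 3828 kJ
  ΔH_1 = 3914 − 3828 = +86 kJ
Reaction 2:
  Bonds broken (reactants):
    C–C: 2 × 353 = 706
    C–H: 12 × 401 = 4812
    O=O: 7 × 483 = 3381
    Σ(broken) = 8899 kJ
  Bonds formed (products):
    C=O: 8 × 775 = 6200
    O–H: 12 × 450 = 5400
    Σ(formed) = 11600 kJ
  ΔH_2 = 8899 − 11600 = −2701 kJ
ΔH_1 − ΔH_2 = +2787 kJ, so reaction 2 has the more negative ΔH; |ΔH_1 − ΔH_2| = 2787 kJ.

Reaction 2, by 2787 kJ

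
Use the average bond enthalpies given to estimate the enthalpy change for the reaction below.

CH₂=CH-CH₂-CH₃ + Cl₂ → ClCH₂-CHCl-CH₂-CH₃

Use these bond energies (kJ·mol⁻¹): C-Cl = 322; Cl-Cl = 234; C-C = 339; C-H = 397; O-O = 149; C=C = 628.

ΔH ≈ −121 kJ

Bonds broken (reactants):
  C-C: 2 × 339 = 678
  C-H: 8 × 397 = 3176
  C=C: 1 × 628 = 628
  Cl-Cl: 1 × 234 = 234
  Σ(broken) = 4716 kJ
Bonds formed (products):
  C-C: 3 × 339 = 1017
  C-Cl: 2 × 322 = 644
  C-H: 8 × 397 = 3176
  Σ(formed) = 4837 kJ
ΔH = Σ(broken) − Σ(formed) = 4716 − 4837 = −121 kJ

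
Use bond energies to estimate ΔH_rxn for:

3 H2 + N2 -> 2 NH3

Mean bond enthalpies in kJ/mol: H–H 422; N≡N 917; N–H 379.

ΔH ≈ −91 kJ

Bonds broken (reactants):
  H–H: 3 × 422 = 1266
  N≡N: 1 × 917 = 917
  Σ(broken) = 2183 kJ
Bonds formed (products):
  N–H: 6 × 379 = 2274
  Σ(formed) = 2274 kJ
ΔH = Σ(broken) − Σ(formed) = 2183 − 2274 = −91 kJ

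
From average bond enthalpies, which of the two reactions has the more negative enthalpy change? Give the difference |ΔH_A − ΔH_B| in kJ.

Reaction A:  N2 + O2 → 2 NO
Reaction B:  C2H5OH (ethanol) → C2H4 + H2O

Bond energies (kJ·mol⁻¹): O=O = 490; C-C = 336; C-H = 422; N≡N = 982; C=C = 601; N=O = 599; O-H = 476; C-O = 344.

Reaction B, by 249 kJ

Reaction A:
  Bonds broken (reactants):
    N≡N: 1 × 982 = 982
    O=O: 1 × 490 = 490
    Σ(broken) = 1472 kJ
  Bonds formed (products):
    N=O: 2 × 599 = 1198
    Σ(formed) = 1198 kJ
  ΔH_A = 1472 − 1198 = +274 kJ
Reaction B:
  Bonds broken (reactants):
    C-C: 1 × 336 = 336
    C-H: 5 × 422 = 2110
    C-O: 1 × 344 = 344
    O-H: 1 × 476 = 476
    Σ(broken) = 3266 kJ
  Bonds formed (products):
    C-H: 4 × 422 = 1688
    C=C: 1 × 601 = 601
    O-H: 2 × 476 = 952
    Σ(formed) = 3241 kJ
  ΔH_B = 3266 − 3241 = +25 kJ
ΔH_A − ΔH_B = +249 kJ, so reaction B has the more negative ΔH; |ΔH_A − ΔH_B| = 249 kJ.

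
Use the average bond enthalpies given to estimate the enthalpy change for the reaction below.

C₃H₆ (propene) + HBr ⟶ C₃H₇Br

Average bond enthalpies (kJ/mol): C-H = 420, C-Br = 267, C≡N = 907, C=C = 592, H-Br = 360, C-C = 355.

ΔH ≈ −90 kJ

Bonds broken (reactants):
  C-C: 1 × 355 = 355
  C-H: 6 × 420 = 2520
  C=C: 1 × 592 = 592
  H-Br: 1 × 360 = 360
  Σ(broken) = 3827 kJ
Bonds formed (products):
  C-Br: 1 × 267 = 267
  C-C: 2 × 355 = 710
  C-H: 7 × 420 = 2940
  Σ(formed) = 3917 kJ
ΔH = Σ(broken) − Σ(formed) = 3827 − 3917 = −90 kJ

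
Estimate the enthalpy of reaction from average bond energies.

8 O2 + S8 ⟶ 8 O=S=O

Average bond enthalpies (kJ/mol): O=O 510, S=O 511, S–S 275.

ΔH ≈ −1896 kJ

Bonds broken (reactants):
  O=O: 8 × 510 = 4080
  S–S: 8 × 275 = 2200
  Σ(broken) = 6280 kJ
Bonds formed (products):
  S=O: 16 × 511 = 8176
  Σ(formed) = 8176 kJ
ΔH = Σ(broken) − Σ(formed) = 6280 − 8176 = −1896 kJ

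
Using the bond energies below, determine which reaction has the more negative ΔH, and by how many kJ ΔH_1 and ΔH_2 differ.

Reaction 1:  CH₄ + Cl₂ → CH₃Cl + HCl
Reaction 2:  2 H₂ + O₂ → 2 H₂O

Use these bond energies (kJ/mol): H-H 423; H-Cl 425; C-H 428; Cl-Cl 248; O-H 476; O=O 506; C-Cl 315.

Reaction 2, by 488 kJ

Reaction 1:
  Bonds broken (reactants):
    C-H: 4 × 428 = 1712
    Cl-Cl: 1 × 248 = 248
    Σ(broken) = 1960 kJ
  Bonds formed (products):
    C-Cl: 1 × 315 = 315
    C-H: 3 × 428 = 1284
    H-Cl: 1 × 425 = 425
    Σ(formed) = 2024 kJ
  ΔH_1 = 1960 − 2024 = −64 kJ
Reaction 2:
  Bonds broken (reactants):
    H-H: 2 × 423 = 846
    O=O: 1 × 506 = 506
    Σ(broken) = 1352 kJ
  Bonds formed (products):
    O-H: 4 × 476 = 1904
    Σ(formed) = 1904 kJ
  ΔH_2 = 1352 − 1904 = −552 kJ
ΔH_1 − ΔH_2 = +488 kJ, so reaction 2 has the more negative ΔH; |ΔH_1 − ΔH_2| = 488 kJ.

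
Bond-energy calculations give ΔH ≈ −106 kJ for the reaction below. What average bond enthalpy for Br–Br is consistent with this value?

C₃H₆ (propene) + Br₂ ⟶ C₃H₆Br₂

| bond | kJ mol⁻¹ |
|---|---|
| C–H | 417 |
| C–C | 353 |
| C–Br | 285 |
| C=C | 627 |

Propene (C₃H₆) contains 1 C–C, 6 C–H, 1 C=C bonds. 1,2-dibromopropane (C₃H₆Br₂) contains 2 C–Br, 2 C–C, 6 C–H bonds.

Let D be the Br–Br bond energy.
Σ(broken) = 1×D + 1×353 + 6×417 + 1×627 = 3482 + D
Σ(formed) = 2×285 + 2×353 + 6×417 = 3778
ΔH = Σ(broken) − Σ(formed) = (3482 + D) − (3778) = −296 + D
Setting this equal to −106 kJ gives D = 190 kJ/mol.

D(Br–Br) ≈ 190 kJ/mol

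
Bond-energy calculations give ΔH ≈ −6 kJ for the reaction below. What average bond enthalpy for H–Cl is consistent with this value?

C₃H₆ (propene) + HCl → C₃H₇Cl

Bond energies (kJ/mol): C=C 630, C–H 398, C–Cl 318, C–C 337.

Let D be the H–Cl bond energy.
Σ(broken) = 1×337 + 6×398 + 1×630 + 1×D = 3355 + D
Σ(formed) = 2×337 + 1×318 + 7×398 = 3778
ΔH = Σ(broken) − Σ(formed) = (3355 + D) − (3778) = −423 + D
Setting this equal to −6 kJ gives D = 417 kJ/mol.

D(H–Cl) ≈ 417 kJ/mol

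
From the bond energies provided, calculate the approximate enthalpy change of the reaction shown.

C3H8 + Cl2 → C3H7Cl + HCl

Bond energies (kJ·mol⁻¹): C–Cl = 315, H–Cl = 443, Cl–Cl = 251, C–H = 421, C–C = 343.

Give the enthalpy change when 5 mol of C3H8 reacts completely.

ΔH = −430 kJ

Bonds broken (reactants):
  C–C: 2 × 343 = 686
  C–H: 8 × 421 = 3368
  Cl–Cl: 1 × 251 = 251
  Σ(broken) = 4305 kJ
Bonds formed (products):
  C–C: 2 × 343 = 686
  C–Cl: 1 × 315 = 315
  C–H: 7 × 421 = 2947
  H–Cl: 1 × 443 = 443
  Σ(formed) = 4391 kJ
ΔH = Σ(broken) − Σ(formed) = 4305 − 4391 = −86 kJ
For 5× the reaction as written: 5 × (−86) = −430 kJ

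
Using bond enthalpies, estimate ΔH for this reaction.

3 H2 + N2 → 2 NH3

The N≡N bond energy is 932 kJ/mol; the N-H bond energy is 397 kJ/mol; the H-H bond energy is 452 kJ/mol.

Bonds broken (reactants):
  H-H: 3 × 452 = 1356
  N≡N: 1 × 932 = 932
  Σ(broken) = 2288 kJ
Bonds formed (products):
  N-H: 6 × 397 = 2382
  Σ(formed) = 2382 kJ
ΔH = Σ(broken) − Σ(formed) = 2288 − 2382 = −94 kJ

ΔH ≈ −94 kJ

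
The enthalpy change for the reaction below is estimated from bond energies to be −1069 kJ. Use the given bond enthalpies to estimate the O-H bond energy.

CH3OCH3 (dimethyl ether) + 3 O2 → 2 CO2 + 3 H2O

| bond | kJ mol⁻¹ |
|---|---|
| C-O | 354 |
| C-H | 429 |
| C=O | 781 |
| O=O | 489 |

Let D be the O-H bond energy.
Σ(broken) = 6×429 + 2×354 + 3×489 = 4749
Σ(formed) = 4×781 + 6×D = 3124 + 6D
ΔH = Σ(broken) − Σ(formed) = (4749) − (3124 + 6D) = +1625 − 6D
Setting this equal to −1069 kJ gives 6D = 2694, so D = 449 kJ/mol.

D(O-H) ≈ 449 kJ/mol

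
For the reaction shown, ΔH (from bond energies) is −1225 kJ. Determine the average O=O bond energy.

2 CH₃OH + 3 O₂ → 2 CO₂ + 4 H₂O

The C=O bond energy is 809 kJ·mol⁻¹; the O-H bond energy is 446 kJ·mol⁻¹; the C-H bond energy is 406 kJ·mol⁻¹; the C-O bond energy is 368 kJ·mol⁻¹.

D(O=O) ≈ 505 kJ/mol

Let D be the O=O bond energy.
Σ(broken) = 6×406 + 2×368 + 2×446 + 3×D = 4064 + 3D
Σ(formed) = 4×809 + 8×446 = 6804
ΔH = Σ(broken) − Σ(formed) = (4064 + 3D) − (6804) = −2740 + 3D
Setting this equal to −1225 kJ gives 3D = 1515, so D = 505 kJ/mol.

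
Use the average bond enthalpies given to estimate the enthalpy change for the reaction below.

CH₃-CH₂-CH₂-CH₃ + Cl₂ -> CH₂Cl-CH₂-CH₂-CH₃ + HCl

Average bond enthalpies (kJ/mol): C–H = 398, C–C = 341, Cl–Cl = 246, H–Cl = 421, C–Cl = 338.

Bonds broken (reactants):
  C–C: 3 × 341 = 1023
  C–H: 10 × 398 = 3980
  Cl–Cl: 1 × 246 = 246
  Σ(broken) = 5249 kJ
Bonds formed (products):
  C–C: 3 × 341 = 1023
  C–Cl: 1 × 338 = 338
  C–H: 9 × 398 = 3582
  H–Cl: 1 × 421 = 421
  Σ(formed) = 5364 kJ
ΔH = Σ(broken) − Σ(formed) = 5249 − 5364 = −115 kJ

ΔH ≈ −115 kJ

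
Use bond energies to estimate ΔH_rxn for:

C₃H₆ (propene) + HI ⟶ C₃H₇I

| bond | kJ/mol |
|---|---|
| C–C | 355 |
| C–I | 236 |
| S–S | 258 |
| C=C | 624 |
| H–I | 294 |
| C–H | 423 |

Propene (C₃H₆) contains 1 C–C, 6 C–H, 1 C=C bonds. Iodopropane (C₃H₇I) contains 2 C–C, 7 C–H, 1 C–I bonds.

Bonds broken (reactants):
  C–C: 1 × 355 = 355
  C–H: 6 × 423 = 2538
  C=C: 1 × 624 = 624
  H–I: 1 × 294 = 294
  Σ(broken) = 3811 kJ
Bonds formed (products):
  C–C: 2 × 355 = 710
  C–H: 7 × 423 = 2961
  C–I: 1 × 236 = 236
  Σ(formed) = 3907 kJ
ΔH = Σ(broken) − Σ(formed) = 3811 − 3907 = −96 kJ

ΔH ≈ −96 kJ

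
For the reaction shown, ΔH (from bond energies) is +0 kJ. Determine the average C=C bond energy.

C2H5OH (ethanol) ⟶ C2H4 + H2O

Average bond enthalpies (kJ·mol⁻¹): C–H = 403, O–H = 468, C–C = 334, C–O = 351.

D(C=C) ≈ 620 kJ/mol

Let D be the C=C bond energy.
Σ(broken) = 1×334 + 5×403 + 1×351 + 1×468 = 3168
Σ(formed) = 4×403 + 1×D + 2×468 = 2548 + D
ΔH = Σ(broken) − Σ(formed) = (3168) − (2548 + D) = +620 − D
Setting this equal to +0 kJ gives D = 620 kJ/mol.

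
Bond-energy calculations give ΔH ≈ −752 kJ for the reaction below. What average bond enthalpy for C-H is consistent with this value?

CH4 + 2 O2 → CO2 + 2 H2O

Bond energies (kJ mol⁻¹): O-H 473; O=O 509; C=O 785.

Let D be the C-H bond energy.
Σ(broken) = 4×D + 2×509 = 1018 + 4D
Σ(formed) = 2×785 + 4×473 = 3462
ΔH = Σ(broken) − Σ(formed) = (1018 + 4D) − (3462) = −2444 + 4D
Setting this equal to −752 kJ gives 4D = 1692, so D = 423 kJ/mol.

D(C-H) ≈ 423 kJ/mol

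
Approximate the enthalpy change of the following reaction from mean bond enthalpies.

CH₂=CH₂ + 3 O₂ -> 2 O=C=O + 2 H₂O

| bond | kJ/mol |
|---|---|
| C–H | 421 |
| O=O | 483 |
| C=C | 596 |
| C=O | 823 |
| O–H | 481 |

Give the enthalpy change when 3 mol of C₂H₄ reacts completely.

Bonds broken (reactants):
  C–H: 4 × 421 = 1684
  C=C: 1 × 596 = 596
  O=O: 3 × 483 = 1449
  Σ(broken) = 3729 kJ
Bonds formed (products):
  C=O: 4 × 823 = 3292
  O–H: 4 × 481 = 1924
  Σ(formed) = 5216 kJ
ΔH = Σ(broken) − Σ(formed) = 3729 − 5216 = −1487 kJ
For 3× the reaction as written: 3 × (−1487) = −4461 kJ

ΔH = −4461 kJ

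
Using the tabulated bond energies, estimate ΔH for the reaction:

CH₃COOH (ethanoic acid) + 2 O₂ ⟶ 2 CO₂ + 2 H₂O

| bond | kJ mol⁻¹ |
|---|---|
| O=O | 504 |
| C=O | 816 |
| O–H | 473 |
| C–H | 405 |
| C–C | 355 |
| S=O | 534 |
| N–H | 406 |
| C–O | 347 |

Bonds broken (reactants):
  C–C: 1 × 355 = 355
  C–H: 3 × 405 = 1215
  C–O: 1 × 347 = 347
  C=O: 1 × 816 = 816
  O–H: 1 × 473 = 473
  O=O: 2 × 504 = 1008
  Σ(broken) = 4214 kJ
Bonds formed (products):
  C=O: 4 × 816 = 3264
  O–H: 4 × 473 = 1892
  Σ(formed) = 5156 kJ
ΔH = Σ(broken) − Σ(formed) = 4214 − 5156 = −942 kJ

ΔH ≈ −942 kJ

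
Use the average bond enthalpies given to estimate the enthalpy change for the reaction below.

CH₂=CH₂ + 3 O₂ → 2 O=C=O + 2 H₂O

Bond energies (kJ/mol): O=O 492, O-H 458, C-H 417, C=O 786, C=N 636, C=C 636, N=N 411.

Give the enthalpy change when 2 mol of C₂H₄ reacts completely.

ΔH = −2392 kJ

Bonds broken (reactants):
  C-H: 4 × 417 = 1668
  C=C: 1 × 636 = 636
  O=O: 3 × 492 = 1476
  Σ(broken) = 3780 kJ
Bonds formed (products):
  C=O: 4 × 786 = 3144
  O-H: 4 × 458 = 1832
  Σ(formed) = 4976 kJ
ΔH = Σ(broken) − Σ(formed) = 3780 − 4976 = −1196 kJ
For 2× the reaction as written: 2 × (−1196) = −2392 kJ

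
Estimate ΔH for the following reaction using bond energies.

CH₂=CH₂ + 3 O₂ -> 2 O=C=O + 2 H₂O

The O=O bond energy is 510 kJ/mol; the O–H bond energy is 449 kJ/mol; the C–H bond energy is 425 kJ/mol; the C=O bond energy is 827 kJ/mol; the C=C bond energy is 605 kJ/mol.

Bonds broken (reactants):
  C–H: 4 × 425 = 1700
  C=C: 1 × 605 = 605
  O=O: 3 × 510 = 1530
  Σ(broken) = 3835 kJ
Bonds formed (products):
  C=O: 4 × 827 = 3308
  O–H: 4 × 449 = 1796
  Σ(formed) = 5104 kJ
ΔH = Σ(broken) − Σ(formed) = 3835 − 5104 = −1269 kJ

ΔH ≈ −1269 kJ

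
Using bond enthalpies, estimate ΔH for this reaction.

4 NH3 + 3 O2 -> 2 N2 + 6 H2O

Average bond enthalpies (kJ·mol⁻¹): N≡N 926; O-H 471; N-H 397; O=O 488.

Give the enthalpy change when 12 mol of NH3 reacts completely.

ΔH = −3828 kJ

Bonds broken (reactants):
  N-H: 12 × 397 = 4764
  O=O: 3 × 488 = 1464
  Σ(broken) = 6228 kJ
Bonds formed (products):
  N≡N: 2 × 926 = 1852
  O-H: 12 × 471 = 5652
  Σ(formed) = 7504 kJ
ΔH = Σ(broken) − Σ(formed) = 6228 − 7504 = −1276 kJ
For 3× the reaction as written: 3 × (−1276) = −3828 kJ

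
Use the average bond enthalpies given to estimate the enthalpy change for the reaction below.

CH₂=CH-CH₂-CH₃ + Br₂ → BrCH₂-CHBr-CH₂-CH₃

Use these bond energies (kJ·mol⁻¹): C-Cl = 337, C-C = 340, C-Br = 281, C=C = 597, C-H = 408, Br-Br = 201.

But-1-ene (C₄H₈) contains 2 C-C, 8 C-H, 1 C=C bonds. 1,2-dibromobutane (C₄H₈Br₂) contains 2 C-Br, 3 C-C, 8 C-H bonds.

Bonds broken (reactants):
  Br-Br: 1 × 201 = 201
  C-C: 2 × 340 = 680
  C-H: 8 × 408 = 3264
  C=C: 1 × 597 = 597
  Σ(broken) = 4742 kJ
Bonds formed (products):
  C-Br: 2 × 281 = 562
  C-C: 3 × 340 = 1020
  C-H: 8 × 408 = 3264
  Σ(formed) = 4846 kJ
ΔH = Σ(broken) − Σ(formed) = 4742 − 4846 = −104 kJ

ΔH ≈ −104 kJ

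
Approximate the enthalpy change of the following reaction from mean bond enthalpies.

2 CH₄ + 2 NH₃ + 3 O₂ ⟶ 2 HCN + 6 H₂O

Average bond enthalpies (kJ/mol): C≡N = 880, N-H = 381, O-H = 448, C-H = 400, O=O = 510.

Bonds broken (reactants):
  C-H: 8 × 400 = 3200
  N-H: 6 × 381 = 2286
  O=O: 3 × 510 = 1530
  Σ(broken) = 7016 kJ
Bonds formed (products):
  C≡N: 2 × 880 = 1760
  C-H: 2 × 400 = 800
  O-H: 12 × 448 = 5376
  Σ(formed) = 7936 kJ
ΔH = Σ(broken) − Σ(formed) = 7016 − 7936 = −920 kJ

ΔH ≈ −920 kJ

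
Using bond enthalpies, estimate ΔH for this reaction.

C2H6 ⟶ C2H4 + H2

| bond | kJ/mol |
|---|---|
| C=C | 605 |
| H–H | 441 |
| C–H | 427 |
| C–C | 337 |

ΔH ≈ +145 kJ

Bonds broken (reactants):
  C–C: 1 × 337 = 337
  C–H: 6 × 427 = 2562
  Σ(broken) = 2899 kJ
Bonds formed (products):
  C–H: 4 × 427 = 1708
  C=C: 1 × 605 = 605
  H–H: 1 × 441 = 441
  Σ(formed) = 2754 kJ
ΔH = Σ(broken) − Σ(formed) = 2899 − 2754 = +145 kJ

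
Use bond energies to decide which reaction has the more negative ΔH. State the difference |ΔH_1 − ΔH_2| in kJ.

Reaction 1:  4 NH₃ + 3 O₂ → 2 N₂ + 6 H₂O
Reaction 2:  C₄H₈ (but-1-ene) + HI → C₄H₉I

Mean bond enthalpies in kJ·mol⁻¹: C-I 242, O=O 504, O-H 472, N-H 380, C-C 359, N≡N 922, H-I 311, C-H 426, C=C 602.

Reaction 1:
  Bonds broken (reactants):
    N-H: 12 × 380 = 4560
    O=O: 3 × 504 = 1512
    Σ(broken) = 6072 kJ
  Bonds formed (products):
    N≡N: 2 × 922 = 1844
    O-H: 12 × 472 = 5664
    Σ(formed) = 7508 kJ
  ΔH_1 = 6072 − 7508 = −1436 kJ
Reaction 2:
  Bonds broken (reactants):
    C-C: 2 × 359 = 718
    C-H: 8 × 426 = 3408
    C=C: 1 × 602 = 602
    H-I: 1 × 311 = 311
    Σ(broken) = 5039 kJ
  Bonds formed (products):
    C-C: 3 × 359 = 1077
    C-H: 9 × 426 = 3834
    C-I: 1 × 242 = 242
    Σ(formed) = 5153 kJ
  ΔH_2 = 5039 − 5153 = −114 kJ
ΔH_1 − ΔH_2 = −1322 kJ, so reaction 1 has the more negative ΔH; |ΔH_1 − ΔH_2| = 1322 kJ.

Reaction 1, by 1322 kJ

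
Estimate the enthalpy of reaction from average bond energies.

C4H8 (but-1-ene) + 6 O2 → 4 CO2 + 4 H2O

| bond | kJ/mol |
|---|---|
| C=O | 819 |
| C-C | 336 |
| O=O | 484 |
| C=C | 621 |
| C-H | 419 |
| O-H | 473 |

ΔH ≈ −2787 kJ

Bonds broken (reactants):
  C-C: 2 × 336 = 672
  C-H: 8 × 419 = 3352
  C=C: 1 × 621 = 621
  O=O: 6 × 484 = 2904
  Σ(broken) = 7549 kJ
Bonds formed (products):
  C=O: 8 × 819 = 6552
  O-H: 8 × 473 = 3784
  Σ(formed) = 10336 kJ
ΔH = Σ(broken) − Σ(formed) = 7549 − 10336 = −2787 kJ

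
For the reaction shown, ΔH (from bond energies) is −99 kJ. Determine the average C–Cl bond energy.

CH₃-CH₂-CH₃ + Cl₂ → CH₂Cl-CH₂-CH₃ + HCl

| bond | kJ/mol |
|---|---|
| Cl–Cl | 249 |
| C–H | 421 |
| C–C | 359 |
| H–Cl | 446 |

Let D be the C–Cl bond energy.
Σ(broken) = 2×359 + 8×421 + 1×249 = 4335
Σ(formed) = 2×359 + 1×D + 7×421 + 1×446 = 4111 + D
ΔH = Σ(broken) − Σ(formed) = (4335) − (4111 + D) = +224 − D
Setting this equal to −99 kJ gives D = 323 kJ/mol.

D(C–Cl) ≈ 323 kJ/mol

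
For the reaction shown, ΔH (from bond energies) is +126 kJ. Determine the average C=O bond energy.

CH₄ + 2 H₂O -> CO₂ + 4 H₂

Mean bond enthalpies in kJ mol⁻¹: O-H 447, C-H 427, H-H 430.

Let D be the C=O bond energy.
Σ(broken) = 4×427 + 4×447 = 3496
Σ(formed) = 2×D + 4×430 = 1720 + 2D
ΔH = Σ(broken) − Σ(formed) = (3496) − (1720 + 2D) = +1776 − 2D
Setting this equal to +126 kJ gives 2D = 1650, so D = 825 kJ/mol.

D(C=O) ≈ 825 kJ/mol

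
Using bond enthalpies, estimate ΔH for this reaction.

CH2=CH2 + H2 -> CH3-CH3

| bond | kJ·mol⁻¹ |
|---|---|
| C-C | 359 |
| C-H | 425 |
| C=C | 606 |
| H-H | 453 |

ΔH ≈ −150 kJ

Bonds broken (reactants):
  C-H: 4 × 425 = 1700
  C=C: 1 × 606 = 606
  H-H: 1 × 453 = 453
  Σ(broken) = 2759 kJ
Bonds formed (products):
  C-C: 1 × 359 = 359
  C-H: 6 × 425 = 2550
  Σ(formed) = 2909 kJ
ΔH = Σ(broken) − Σ(formed) = 2759 − 2909 = −150 kJ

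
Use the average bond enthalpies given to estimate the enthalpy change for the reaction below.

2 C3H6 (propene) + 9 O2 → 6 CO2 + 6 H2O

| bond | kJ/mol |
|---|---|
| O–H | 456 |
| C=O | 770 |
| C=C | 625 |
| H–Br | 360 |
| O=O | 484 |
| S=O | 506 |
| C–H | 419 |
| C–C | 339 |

Bonds broken (reactants):
  C–C: 2 × 339 = 678
  C–H: 12 × 419 = 5028
  C=C: 2 × 625 = 1250
  O=O: 9 × 484 = 4356
  Σ(broken) = 11312 kJ
Bonds formed (products):
  C=O: 12 × 770 = 9240
  O–H: 12 × 456 = 5472
  Σ(formed) = 14712 kJ
ΔH = Σ(broken) − Σ(formed) = 11312 − 14712 = −3400 kJ

ΔH ≈ −3400 kJ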